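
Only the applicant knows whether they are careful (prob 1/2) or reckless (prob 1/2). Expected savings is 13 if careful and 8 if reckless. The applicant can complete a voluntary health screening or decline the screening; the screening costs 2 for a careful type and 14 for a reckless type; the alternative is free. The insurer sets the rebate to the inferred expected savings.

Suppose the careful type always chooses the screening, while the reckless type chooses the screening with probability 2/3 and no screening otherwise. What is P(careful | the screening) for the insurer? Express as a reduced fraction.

P(the screening) = (1/2)·1 + (1/2)·(2/3) = 5/6.
By Bayes' rule, P(careful | the screening) = (1/2) / (5/6) = 3/5.

3/5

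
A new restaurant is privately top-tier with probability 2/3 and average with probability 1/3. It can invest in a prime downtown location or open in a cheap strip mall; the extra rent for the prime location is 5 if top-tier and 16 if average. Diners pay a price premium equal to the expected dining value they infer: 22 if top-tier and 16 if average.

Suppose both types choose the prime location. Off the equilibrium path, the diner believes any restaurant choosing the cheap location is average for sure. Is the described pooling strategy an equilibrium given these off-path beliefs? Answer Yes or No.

No

On path, the diner holds the prior and pays 2/3·22 + 1/3·16 = 20. Off path (the cheap location), believing average, it pays 16.
top-tier: the prime location nets 20 − 5 = 15; the cheap location nets 16. top-tier would deviate.
average: the prime location nets 20 − 16 = 4; the cheap location nets 16. average would deviate.
A type deviates, so pooling fails.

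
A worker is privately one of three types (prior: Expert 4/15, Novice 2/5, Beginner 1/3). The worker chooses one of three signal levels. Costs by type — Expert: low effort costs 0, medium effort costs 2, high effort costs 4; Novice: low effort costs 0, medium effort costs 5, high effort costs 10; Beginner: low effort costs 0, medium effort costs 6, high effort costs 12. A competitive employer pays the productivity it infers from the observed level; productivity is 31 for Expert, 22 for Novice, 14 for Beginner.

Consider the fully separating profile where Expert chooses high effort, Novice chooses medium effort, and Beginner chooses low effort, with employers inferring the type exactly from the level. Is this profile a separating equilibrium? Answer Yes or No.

No

Separating wages: high effort → 31, medium effort → 22, low effort → 14.
Expert (assigned high effort): low effort: 14 − 0 = 14; medium effort: 22 − 2 = 20; high effort: 31 − 4 = 27. Expert stays.
Novice (assigned medium effort): low effort: 14 − 0 = 14; medium effort: 22 − 5 = 17; high effort: 31 − 10 = 21. Novice prefers high effort.
Beginner (assigned low effort): low effort: 14 − 0 = 14; medium effort: 22 − 6 = 16; high effort: 31 − 12 = 19. Beginner prefers high effort.
At least one type deviates; the separating profile fails.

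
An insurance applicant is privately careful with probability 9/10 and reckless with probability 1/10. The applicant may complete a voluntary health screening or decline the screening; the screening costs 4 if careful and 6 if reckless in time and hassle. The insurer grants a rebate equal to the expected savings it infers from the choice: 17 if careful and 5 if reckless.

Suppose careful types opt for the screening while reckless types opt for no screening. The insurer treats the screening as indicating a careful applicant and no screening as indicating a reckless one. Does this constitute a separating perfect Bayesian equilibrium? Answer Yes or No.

No

Under these beliefs, the screening earns rebate 17 and no screening earns rebate 5.
careful: the screening nets 17 − 4 = 13; no screening nets 5. careful prefers the screening.
reckless: the screening nets 17 − 6 = 11; no screening nets 5. reckless would deviate to the screening.
reckless has a profitable deviation, so the profile is not an equilibrium.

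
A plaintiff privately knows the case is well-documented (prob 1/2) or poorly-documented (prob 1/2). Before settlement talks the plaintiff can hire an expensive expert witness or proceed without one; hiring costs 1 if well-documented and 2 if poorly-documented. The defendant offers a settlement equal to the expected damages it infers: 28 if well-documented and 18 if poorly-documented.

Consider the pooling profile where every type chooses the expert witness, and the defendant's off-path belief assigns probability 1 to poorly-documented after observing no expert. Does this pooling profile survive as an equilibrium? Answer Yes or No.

Yes

On path, the defendant holds the prior and pays 1/2·28 + 1/2·18 = 23. Off path (no expert), believing poorly-documented, it pays 18.
well-documented: the expert witness nets 23 − 1 = 22; no expert nets 18. well-documented stays.
poorly-documented: the expert witness nets 23 − 2 = 21; no expert nets 18. poorly-documented stays.
No type deviates, so pooling is sustained.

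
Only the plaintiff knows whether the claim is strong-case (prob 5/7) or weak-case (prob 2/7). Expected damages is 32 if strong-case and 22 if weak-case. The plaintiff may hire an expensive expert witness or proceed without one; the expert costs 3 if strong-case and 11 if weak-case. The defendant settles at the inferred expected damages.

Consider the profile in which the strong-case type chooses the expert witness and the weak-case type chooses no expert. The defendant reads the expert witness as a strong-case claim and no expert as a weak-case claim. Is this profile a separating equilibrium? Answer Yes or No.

Yes

Under these beliefs, the expert witness earns settlement 32 and no expert earns settlement 22.
strong-case: the expert witness nets 32 − 3 = 29; no expert nets 22. strong-case prefers the expert witness.
weak-case: the expert witness nets 32 − 11 = 21; no expert nets 22. weak-case prefers no expert.
Neither type deviates, so the separating profile is an equilibrium.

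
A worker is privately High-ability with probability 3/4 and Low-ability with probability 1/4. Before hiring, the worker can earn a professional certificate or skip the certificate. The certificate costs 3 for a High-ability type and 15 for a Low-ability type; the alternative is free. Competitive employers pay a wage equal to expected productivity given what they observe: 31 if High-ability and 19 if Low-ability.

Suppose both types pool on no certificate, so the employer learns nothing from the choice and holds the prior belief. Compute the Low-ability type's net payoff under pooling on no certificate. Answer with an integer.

28

Pooled wage = 3/4·31 + 1/4·19 = 28.
Low-ability pays no cost for no certificate, so net payoff = 28.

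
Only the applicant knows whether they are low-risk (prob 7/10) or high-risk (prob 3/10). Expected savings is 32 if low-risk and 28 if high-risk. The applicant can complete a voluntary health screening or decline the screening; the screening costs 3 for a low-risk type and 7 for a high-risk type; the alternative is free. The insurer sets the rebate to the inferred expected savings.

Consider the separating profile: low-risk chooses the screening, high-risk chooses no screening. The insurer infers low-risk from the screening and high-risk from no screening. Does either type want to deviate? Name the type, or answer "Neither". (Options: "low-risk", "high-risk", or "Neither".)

Neither

The screening pays 32; no screening pays 28.
low-risk: assigned the screening, nets 32 − 3 = 29; deviating to no screening nets 28.
high-risk: assigned no screening, nets 28; deviating to the screening nets 32 − 7 = 25.
Both types strictly prefer their assigned action; no profitable deviation.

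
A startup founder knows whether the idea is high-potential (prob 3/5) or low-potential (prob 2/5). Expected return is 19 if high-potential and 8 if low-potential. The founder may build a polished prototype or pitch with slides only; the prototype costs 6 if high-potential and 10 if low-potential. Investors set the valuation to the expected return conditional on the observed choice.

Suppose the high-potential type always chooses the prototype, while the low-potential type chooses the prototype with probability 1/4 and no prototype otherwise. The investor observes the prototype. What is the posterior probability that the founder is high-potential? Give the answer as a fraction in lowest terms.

P(the prototype) = (3/5)·1 + (2/5)·(1/4) = 7/10.
By Bayes' rule, P(high-potential | the prototype) = (3/5) / (7/10) = 6/7.

6/7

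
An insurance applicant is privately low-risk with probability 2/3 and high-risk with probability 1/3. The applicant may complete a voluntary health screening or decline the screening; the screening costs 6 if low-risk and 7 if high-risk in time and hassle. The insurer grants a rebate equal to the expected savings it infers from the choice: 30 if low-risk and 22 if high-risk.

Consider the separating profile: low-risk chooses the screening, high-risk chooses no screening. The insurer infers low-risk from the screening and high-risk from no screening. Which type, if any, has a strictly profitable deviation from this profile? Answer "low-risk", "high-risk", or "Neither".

The screening pays 30; no screening pays 22.
low-risk: assigned the screening, nets 30 − 6 = 24; deviating to no screening nets 22.
high-risk: assigned no screening, nets 22; deviating to the screening nets 30 − 7 = 23.
The high-risk type gains 1 by deviating.

high-risk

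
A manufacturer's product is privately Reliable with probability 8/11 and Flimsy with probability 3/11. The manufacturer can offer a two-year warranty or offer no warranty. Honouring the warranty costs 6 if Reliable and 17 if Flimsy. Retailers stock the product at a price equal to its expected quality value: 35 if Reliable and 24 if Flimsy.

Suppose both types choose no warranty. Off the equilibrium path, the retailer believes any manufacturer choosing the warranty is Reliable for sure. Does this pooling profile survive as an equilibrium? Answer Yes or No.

On path, the retailer holds the prior and pays 8/11·35 + 3/11·24 = 32. Off path (the warranty), believing Reliable, it pays 35.
Reliable: no warranty nets 32; the warranty nets 35 − 6 = 29. Reliable stays.
Flimsy: no warranty nets 32; the warranty nets 35 − 17 = 18. Flimsy stays.
No type deviates, so pooling is sustained.

Yes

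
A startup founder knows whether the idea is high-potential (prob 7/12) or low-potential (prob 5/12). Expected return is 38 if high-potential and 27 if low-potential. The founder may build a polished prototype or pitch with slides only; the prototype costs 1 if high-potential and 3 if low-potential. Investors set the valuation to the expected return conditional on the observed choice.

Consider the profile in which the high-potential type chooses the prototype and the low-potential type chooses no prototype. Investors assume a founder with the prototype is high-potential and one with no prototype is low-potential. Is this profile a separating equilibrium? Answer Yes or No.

Under these beliefs, the prototype earns valuation 38 and no prototype earns valuation 27.
high-potential: the prototype nets 38 − 1 = 37; no prototype nets 27. high-potential prefers the prototype.
low-potential: the prototype nets 38 − 3 = 35; no prototype nets 27. low-potential would deviate to the prototype.
low-potential has a profitable deviation, so the profile is not an equilibrium.

No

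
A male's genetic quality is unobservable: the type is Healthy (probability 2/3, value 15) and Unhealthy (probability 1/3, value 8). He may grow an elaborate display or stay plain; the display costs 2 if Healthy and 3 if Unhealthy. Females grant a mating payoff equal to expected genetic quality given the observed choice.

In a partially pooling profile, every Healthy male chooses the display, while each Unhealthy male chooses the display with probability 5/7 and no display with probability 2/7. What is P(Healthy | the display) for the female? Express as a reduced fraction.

14/19

P(the display) = (2/3)·1 + (1/3)·(5/7) = 19/21.
By Bayes' rule, P(Healthy | the display) = (2/3) / (19/21) = 14/19.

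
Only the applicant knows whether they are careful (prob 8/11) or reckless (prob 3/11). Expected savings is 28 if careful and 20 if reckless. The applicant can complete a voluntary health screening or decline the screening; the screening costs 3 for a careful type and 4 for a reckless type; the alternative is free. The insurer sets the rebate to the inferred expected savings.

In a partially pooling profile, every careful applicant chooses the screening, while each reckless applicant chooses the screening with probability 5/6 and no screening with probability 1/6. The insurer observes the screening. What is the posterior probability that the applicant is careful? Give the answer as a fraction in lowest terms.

P(the screening) = (8/11)·1 + (3/11)·(5/6) = 21/22.
By Bayes' rule, P(careful | the screening) = (8/11) / (21/22) = 16/21.

16/21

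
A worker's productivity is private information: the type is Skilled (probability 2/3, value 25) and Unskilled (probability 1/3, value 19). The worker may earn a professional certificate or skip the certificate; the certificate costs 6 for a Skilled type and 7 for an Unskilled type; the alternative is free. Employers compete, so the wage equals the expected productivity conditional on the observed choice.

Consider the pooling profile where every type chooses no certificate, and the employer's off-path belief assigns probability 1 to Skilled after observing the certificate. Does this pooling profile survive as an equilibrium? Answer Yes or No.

Yes

On path, the employer holds the prior and pays 2/3·25 + 1/3·19 = 23. Off path (the certificate), believing Skilled, it pays 25.
Skilled: no certificate nets 23; the certificate nets 25 − 6 = 19. Skilled stays.
Unskilled: no certificate nets 23; the certificate nets 25 − 7 = 18. Unskilled stays.
No type deviates, so pooling is sustained.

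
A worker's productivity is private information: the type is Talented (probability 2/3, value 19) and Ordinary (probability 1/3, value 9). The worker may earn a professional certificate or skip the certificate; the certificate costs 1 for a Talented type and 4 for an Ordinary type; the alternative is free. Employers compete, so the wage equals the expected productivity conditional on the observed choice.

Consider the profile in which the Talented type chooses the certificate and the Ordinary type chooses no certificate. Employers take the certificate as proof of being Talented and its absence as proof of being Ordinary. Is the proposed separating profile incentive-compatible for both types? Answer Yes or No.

Under these beliefs, the certificate earns wage 19 and no certificate earns wage 9.
Talented: the certificate nets 19 − 1 = 18; no certificate nets 9. Talented prefers the certificate.
Ordinary: the certificate nets 19 − 4 = 15; no certificate nets 9. Ordinary would deviate to the certificate.
Ordinary has a profitable deviation, so the profile is not an equilibrium.

No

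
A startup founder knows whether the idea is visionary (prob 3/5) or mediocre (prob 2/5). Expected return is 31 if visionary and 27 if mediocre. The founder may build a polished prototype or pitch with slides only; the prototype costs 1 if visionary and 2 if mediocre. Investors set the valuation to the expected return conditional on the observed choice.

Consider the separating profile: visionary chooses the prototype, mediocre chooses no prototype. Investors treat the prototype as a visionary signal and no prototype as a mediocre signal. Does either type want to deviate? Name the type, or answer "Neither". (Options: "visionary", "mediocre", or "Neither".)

The prototype pays 31; no prototype pays 27.
visionary: assigned the prototype, nets 31 − 1 = 30; deviating to no prototype nets 27.
mediocre: assigned no prototype, nets 27; deviating to the prototype nets 31 − 2 = 29.
The mediocre type gains 2 by deviating.

mediocre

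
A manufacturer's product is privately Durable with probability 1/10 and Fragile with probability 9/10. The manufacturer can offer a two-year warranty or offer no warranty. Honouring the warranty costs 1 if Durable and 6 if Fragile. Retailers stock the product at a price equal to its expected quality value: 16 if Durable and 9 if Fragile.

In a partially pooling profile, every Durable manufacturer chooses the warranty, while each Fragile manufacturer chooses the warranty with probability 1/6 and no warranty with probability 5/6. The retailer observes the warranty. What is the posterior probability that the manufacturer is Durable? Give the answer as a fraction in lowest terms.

P(the warranty) = (1/10)·1 + (9/10)·(1/6) = 1/4.
By Bayes' rule, P(Durable | the warranty) = (1/10) / (1/4) = 2/5.

2/5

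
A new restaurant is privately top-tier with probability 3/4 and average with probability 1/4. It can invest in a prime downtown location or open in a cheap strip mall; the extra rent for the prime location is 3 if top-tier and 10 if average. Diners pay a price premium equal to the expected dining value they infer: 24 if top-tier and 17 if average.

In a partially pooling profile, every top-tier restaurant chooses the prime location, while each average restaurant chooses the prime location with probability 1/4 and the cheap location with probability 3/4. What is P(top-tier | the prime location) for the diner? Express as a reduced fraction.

12/13

P(the prime location) = (3/4)·1 + (1/4)·(1/4) = 13/16.
By Bayes' rule, P(top-tier | the prime location) = (3/4) / (13/16) = 12/13.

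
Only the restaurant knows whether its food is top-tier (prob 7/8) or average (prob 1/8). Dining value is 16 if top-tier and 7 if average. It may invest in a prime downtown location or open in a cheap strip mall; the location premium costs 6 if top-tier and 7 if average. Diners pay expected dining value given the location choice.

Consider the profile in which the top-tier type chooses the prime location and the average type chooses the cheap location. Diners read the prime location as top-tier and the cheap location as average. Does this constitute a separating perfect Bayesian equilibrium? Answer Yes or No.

No

Under these beliefs, the prime location earns price premium 16 and the cheap location earns price premium 7.
top-tier: the prime location nets 16 − 6 = 10; the cheap location nets 7. top-tier prefers the prime location.
average: the prime location nets 16 − 7 = 9; the cheap location nets 7. average would deviate to the prime location.
average has a profitable deviation, so the profile is not an equilibrium.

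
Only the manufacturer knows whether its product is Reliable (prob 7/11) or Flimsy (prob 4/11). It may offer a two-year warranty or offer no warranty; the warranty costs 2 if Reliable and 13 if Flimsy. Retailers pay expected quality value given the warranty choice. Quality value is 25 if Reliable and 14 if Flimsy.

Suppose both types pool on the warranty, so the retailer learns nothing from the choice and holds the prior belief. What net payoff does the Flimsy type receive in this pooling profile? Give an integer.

Pooled price = 7/11·25 + 4/11·14 = 21.
Flimsy pays cost 13 for the warranty, so net payoff = 21 − 13 = 8.

8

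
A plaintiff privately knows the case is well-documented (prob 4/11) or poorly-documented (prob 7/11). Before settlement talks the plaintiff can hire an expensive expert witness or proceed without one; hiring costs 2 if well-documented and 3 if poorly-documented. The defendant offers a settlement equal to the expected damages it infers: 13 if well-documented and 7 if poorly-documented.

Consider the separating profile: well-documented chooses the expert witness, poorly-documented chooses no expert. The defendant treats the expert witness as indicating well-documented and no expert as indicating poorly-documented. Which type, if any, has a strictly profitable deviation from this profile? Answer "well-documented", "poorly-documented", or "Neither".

poorly-documented

The expert witness pays 13; no expert pays 7.
well-documented: assigned the expert witness, nets 13 − 2 = 11; deviating to no expert nets 7.
poorly-documented: assigned no expert, nets 7; deviating to the expert witness nets 13 − 3 = 10.
The poorly-documented type gains 3 by deviating.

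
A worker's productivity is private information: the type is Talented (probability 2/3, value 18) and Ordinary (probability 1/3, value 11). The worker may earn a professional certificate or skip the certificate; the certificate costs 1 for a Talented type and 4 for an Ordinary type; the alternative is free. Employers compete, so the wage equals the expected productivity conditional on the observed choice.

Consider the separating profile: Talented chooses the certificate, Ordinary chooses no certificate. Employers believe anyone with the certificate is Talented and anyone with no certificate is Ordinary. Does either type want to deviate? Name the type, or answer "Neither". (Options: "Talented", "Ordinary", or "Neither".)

Ordinary

The certificate pays 18; no certificate pays 11.
Talented: assigned the certificate, nets 18 − 1 = 17; deviating to no certificate nets 11.
Ordinary: assigned no certificate, nets 11; deviating to the certificate nets 18 − 4 = 14.
The Ordinary type gains 3 by deviating.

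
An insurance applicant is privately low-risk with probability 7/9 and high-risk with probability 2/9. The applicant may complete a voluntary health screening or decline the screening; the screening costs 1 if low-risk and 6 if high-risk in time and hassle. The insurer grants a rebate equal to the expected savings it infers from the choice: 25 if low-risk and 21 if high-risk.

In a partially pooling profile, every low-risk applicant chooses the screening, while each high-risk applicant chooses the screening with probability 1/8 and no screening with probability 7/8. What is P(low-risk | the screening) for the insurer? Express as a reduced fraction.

28/29

P(the screening) = (7/9)·1 + (2/9)·(1/8) = 29/36.
By Bayes' rule, P(low-risk | the screening) = (7/9) / (29/36) = 28/29.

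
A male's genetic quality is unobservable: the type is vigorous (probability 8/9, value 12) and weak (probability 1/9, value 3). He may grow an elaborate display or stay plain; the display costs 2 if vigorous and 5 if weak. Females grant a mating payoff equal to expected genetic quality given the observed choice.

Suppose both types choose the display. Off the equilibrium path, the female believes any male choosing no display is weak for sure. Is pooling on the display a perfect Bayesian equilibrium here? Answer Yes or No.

On path, the female holds the prior and pays 8/9·12 + 1/9·3 = 11. Off path (no display), believing weak, it pays 3.
vigorous: the display nets 11 − 2 = 9; no display nets 3. vigorous stays.
weak: the display nets 11 − 5 = 6; no display nets 3. weak stays.
No type deviates, so pooling is sustained.

Yes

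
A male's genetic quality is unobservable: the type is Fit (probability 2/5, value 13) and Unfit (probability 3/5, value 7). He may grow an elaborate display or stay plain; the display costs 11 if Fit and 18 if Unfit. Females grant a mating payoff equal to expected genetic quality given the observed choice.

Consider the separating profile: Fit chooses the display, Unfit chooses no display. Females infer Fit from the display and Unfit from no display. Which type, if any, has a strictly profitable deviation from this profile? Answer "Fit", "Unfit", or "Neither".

The display pays 13; no display pays 7.
Fit: assigned the display, nets 13 − 11 = 2; deviating to no display nets 7.
Unfit: assigned no display, nets 7; deviating to the display nets 13 − 18 = -5.
The Fit type gains 5 by deviating.

Fit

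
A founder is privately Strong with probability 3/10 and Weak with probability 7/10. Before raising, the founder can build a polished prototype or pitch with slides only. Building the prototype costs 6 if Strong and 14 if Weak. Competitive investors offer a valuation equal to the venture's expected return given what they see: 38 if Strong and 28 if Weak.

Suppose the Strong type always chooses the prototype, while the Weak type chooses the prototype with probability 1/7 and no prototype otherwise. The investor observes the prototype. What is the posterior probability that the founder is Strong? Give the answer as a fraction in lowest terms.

P(the prototype) = (3/10)·1 + (7/10)·(1/7) = 2/5.
By Bayes' rule, P(Strong | the prototype) = (3/10) / (2/5) = 3/4.

3/4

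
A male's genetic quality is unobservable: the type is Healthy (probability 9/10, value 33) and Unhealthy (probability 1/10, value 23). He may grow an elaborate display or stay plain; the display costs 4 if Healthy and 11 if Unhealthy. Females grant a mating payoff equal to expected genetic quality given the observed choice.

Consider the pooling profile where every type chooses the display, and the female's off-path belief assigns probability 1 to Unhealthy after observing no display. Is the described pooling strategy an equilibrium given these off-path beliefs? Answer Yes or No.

On path, the female holds the prior and pays 9/10·33 + 1/10·23 = 32. Off path (no display), believing Unhealthy, it pays 23.
Healthy: the display nets 32 − 4 = 28; no display nets 23. Healthy stays.
Unhealthy: the display nets 32 − 11 = 21; no display nets 23. Unhealthy would deviate.
A type deviates, so pooling fails.

No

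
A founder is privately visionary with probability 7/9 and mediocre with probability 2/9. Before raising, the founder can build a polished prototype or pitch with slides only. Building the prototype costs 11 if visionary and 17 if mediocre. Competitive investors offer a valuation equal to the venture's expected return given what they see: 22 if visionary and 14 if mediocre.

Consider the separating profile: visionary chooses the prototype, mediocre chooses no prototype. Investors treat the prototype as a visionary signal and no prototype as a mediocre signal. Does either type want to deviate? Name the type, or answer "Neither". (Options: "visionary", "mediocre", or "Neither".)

The prototype pays 22; no prototype pays 14.
visionary: assigned the prototype, nets 22 − 11 = 11; deviating to no prototype nets 14.
mediocre: assigned no prototype, nets 14; deviating to the prototype nets 22 − 17 = 5.
The visionary type gains 3 by deviating.

visionary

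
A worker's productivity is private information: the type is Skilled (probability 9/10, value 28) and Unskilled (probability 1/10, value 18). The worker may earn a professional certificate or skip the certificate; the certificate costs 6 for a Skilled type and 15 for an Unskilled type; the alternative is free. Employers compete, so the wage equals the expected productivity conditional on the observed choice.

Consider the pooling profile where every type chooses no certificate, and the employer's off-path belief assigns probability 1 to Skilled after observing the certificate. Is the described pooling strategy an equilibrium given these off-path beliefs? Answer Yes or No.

Yes

On path, the employer holds the prior and pays 9/10·28 + 1/10·18 = 27. Off path (the certificate), believing Skilled, it pays 28.
Skilled: no certificate nets 27; the certificate nets 28 − 6 = 22. Skilled stays.
Unskilled: no certificate nets 27; the certificate nets 28 − 15 = 13. Unskilled stays.
No type deviates, so pooling is sustained.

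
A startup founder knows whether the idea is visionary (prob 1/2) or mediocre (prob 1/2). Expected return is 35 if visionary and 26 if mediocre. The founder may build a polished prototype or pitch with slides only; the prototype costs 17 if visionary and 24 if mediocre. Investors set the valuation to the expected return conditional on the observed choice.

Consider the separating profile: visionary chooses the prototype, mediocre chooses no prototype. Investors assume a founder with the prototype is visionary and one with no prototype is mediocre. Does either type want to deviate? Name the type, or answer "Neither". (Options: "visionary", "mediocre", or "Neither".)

visionary

The prototype pays 35; no prototype pays 26.
visionary: assigned the prototype, nets 35 − 17 = 18; deviating to no prototype nets 26.
mediocre: assigned no prototype, nets 26; deviating to the prototype nets 35 − 24 = 11.
The visionary type gains 8 by deviating.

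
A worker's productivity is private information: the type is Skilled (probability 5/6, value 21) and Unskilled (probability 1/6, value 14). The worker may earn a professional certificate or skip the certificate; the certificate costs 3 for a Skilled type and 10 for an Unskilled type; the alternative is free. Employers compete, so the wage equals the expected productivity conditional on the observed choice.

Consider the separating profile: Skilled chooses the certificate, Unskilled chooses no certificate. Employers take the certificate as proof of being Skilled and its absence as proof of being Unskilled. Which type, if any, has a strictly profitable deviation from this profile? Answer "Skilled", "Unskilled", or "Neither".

Neither

The certificate pays 21; no certificate pays 14.
Skilled: assigned the certificate, nets 21 − 3 = 18; deviating to no certificate nets 14.
Unskilled: assigned no certificate, nets 14; deviating to the certificate nets 21 − 10 = 11.
Both types strictly prefer their assigned action; no profitable deviation.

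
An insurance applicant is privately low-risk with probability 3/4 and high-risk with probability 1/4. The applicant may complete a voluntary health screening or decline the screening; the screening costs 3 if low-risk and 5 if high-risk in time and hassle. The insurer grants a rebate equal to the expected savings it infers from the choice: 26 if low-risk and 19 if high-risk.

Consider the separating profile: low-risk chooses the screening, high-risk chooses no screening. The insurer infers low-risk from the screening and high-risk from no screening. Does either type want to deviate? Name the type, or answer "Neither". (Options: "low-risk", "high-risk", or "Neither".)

The screening pays 26; no screening pays 19.
low-risk: assigned the screening, nets 26 − 3 = 23; deviating to no screening nets 19.
high-risk: assigned no screening, nets 19; deviating to the screening nets 26 − 5 = 21.
The high-risk type gains 2 by deviating.

high-risk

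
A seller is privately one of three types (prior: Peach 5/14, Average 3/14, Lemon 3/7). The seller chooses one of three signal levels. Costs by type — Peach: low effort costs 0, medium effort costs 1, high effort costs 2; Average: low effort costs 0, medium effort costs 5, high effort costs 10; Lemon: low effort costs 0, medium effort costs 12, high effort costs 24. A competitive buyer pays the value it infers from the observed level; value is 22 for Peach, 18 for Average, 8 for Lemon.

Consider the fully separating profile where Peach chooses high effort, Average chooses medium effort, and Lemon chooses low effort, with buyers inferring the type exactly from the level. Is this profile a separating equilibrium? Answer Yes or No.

Separating prices: high effort → 22, medium effort → 18, low effort → 8.
Peach (assigned high effort): low effort: 8 − 0 = 8; medium effort: 18 − 1 = 17; high effort: 22 − 2 = 20. Peach stays.
Average (assigned medium effort): low effort: 8 − 0 = 8; medium effort: 18 − 5 = 13; high effort: 22 − 10 = 12. Average stays.
Lemon (assigned low effort): low effort: 8 − 0 = 8; medium effort: 18 − 12 = 6; high effort: 22 − 24 = -2. Lemon stays.
Every type prefers its assigned level; separation holds.

Yes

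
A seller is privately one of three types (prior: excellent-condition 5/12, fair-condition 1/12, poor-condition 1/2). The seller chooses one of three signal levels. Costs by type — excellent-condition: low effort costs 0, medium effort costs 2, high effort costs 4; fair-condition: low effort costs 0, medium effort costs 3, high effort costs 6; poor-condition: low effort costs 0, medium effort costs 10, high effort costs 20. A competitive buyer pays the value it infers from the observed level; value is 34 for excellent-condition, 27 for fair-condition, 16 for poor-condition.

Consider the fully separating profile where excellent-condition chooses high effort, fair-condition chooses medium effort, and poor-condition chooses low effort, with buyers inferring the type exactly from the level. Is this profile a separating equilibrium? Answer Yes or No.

Separating prices: high effort → 34, medium effort → 27, low effort → 16.
excellent-condition (assigned high effort): low effort: 16 − 0 = 16; medium effort: 27 − 2 = 25; high effort: 34 − 4 = 30. excellent-condition stays.
fair-condition (assigned medium effort): low effort: 16 − 0 = 16; medium effort: 27 − 3 = 24; high effort: 34 − 6 = 28. fair-condition prefers high effort.
poor-condition (assigned low effort): low effort: 16 − 0 = 16; medium effort: 27 − 10 = 17; high effort: 34 − 20 = 14. poor-condition prefers medium effort.
At least one type deviates; the separating profile fails.

No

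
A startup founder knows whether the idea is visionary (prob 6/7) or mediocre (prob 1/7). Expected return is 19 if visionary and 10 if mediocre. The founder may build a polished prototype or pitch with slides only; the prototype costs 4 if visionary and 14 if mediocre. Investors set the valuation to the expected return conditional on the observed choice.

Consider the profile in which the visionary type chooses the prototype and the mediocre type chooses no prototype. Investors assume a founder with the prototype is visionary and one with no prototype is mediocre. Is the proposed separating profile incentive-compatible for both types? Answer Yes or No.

Under these beliefs, the prototype earns valuation 19 and no prototype earns valuation 10.
visionary: the prototype nets 19 − 4 = 15; no prototype nets 10. visionary prefers the prototype.
mediocre: the prototype nets 19 − 14 = 5; no prototype nets 10. mediocre prefers no prototype.
Neither type deviates, so the separating profile is an equilibrium.

Yes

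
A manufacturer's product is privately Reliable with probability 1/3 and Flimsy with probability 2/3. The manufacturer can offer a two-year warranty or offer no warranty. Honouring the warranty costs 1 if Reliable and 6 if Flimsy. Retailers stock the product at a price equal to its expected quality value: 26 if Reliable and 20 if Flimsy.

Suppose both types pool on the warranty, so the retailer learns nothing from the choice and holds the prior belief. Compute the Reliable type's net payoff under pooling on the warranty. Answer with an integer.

21

Pooled price = 1/3·26 + 2/3·20 = 22.
Reliable pays cost 1 for the warranty, so net payoff = 22 − 1 = 21.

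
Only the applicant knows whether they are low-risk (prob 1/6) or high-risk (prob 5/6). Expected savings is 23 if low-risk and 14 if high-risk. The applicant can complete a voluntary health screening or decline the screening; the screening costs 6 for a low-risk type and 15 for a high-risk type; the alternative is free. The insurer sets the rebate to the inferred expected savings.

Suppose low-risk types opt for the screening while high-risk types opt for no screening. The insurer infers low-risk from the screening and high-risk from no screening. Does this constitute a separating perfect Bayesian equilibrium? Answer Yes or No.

Under these beliefs, the screening earns rebate 23 and no screening earns rebate 14.
low-risk: the screening nets 23 − 6 = 17; no screening nets 14. low-risk prefers the screening.
high-risk: the screening nets 23 − 15 = 8; no screening nets 14. high-risk prefers no screening.
Neither type deviates, so the separating profile is an equilibrium.

Yes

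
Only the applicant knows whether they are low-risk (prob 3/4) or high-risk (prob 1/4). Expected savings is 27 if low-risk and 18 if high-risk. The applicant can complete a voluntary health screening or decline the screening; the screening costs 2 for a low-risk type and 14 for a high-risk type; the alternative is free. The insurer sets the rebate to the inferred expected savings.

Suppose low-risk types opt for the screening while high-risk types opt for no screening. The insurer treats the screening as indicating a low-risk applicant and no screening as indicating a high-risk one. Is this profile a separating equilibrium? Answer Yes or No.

Under these beliefs, the screening earns rebate 27 and no screening earns rebate 18.
low-risk: the screening nets 27 − 2 = 25; no screening nets 18. low-risk prefers the screening.
high-risk: the screening nets 27 − 14 = 13; no screening nets 18. high-risk prefers no screening.
Neither type deviates, so the separating profile is an equilibrium.

Yes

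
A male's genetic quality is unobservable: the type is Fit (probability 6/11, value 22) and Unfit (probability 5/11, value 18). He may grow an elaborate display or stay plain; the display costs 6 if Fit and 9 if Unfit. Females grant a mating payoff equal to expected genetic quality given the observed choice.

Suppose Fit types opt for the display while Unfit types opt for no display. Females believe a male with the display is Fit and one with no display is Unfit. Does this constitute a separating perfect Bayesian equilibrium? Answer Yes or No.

Under these beliefs, the display earns mating payoff 22 and no display earns mating payoff 18.
Fit: the display nets 22 − 6 = 16; no display nets 18. Fit would deviate to no display.
Unfit: the display nets 22 − 9 = 13; no display nets 18. Unfit prefers no display.
Fit has a profitable deviation, so the profile is not an equilibrium.

No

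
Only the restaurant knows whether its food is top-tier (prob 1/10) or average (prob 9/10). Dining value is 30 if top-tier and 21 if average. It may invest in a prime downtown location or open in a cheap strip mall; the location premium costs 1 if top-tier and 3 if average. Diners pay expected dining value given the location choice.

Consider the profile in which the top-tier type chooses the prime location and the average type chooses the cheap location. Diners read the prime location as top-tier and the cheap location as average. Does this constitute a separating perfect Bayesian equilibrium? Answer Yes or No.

Under these beliefs, the prime location earns price premium 30 and the cheap location earns price premium 21.
top-tier: the prime location nets 30 − 1 = 29; the cheap location nets 21. top-tier prefers the prime location.
average: the prime location nets 30 − 3 = 27; the cheap location nets 21. average would deviate to the prime location.
average has a profitable deviation, so the profile is not an equilibrium.

No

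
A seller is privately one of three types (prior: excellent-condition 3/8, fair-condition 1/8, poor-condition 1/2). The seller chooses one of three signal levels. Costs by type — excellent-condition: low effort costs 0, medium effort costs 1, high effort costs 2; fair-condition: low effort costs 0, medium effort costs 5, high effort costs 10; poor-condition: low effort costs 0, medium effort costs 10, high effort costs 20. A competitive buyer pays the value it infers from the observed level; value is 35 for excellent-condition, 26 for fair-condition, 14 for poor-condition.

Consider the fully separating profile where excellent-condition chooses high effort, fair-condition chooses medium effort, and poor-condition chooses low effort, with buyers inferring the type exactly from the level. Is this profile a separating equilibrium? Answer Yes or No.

No

Separating prices: high effort → 35, medium effort → 26, low effort → 14.
excellent-condition (assigned high effort): low effort: 14 − 0 = 14; medium effort: 26 − 1 = 25; high effort: 35 − 2 = 33. excellent-condition stays.
fair-condition (assigned medium effort): low effort: 14 − 0 = 14; medium effort: 26 − 5 = 21; high effort: 35 − 10 = 25. fair-condition prefers high effort.
poor-condition (assigned low effort): low effort: 14 − 0 = 14; medium effort: 26 − 10 = 16; high effort: 35 − 20 = 15. poor-condition prefers medium effort.
At least one type deviates; the separating profile fails.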